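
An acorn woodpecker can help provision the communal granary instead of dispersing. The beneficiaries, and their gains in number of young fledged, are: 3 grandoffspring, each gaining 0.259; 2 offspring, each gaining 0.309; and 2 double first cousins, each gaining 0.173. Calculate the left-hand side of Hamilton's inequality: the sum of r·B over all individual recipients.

0.58975

r to a grandoffspring = 1/4 (two parent–offspring links: r = (1/2)^2 = 1/4).
r to an offspring = 0.5 (one parent–offspring link: r = (1/2)^1 = 1/2).
r to a double first cousin = 0.25 (double first cousins share both grandparent pairs — four paths of length 4: r = 4·(1/2)^4 = 1/4).
Summing one r·B term per recipient: 3·0.25·0.259 + 2·0.5·0.309 + 2·0.25·0.173 = 0.58975.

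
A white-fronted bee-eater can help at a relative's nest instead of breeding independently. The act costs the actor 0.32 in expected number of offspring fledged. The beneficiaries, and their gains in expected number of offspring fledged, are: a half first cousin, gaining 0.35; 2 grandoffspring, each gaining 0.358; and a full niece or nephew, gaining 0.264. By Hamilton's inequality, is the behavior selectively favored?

Hamilton's rule: the trait is favored when the sum of r·B over every recipient exceeds the actor's cost C.
r to a half first cousin = 1/16 (half first cousins share one grandparent — one path of length 4: r = (1/2)^4 = 1/16).
r to a grandoffspring = 1/4 (two parent–offspring links: r = (1/2)^2 = 1/4).
r to a full niece or nephew = 1/4 (full aunt/uncle↔niece/nephew: two paths of length 3 through the shared grandparent pair: r = 2·(1/2)^3 = 1/4).
Summing one r·B term per recipient: 1·0.0625·0.35 + 2·0.25·0.358 + 1·0.25·0.264 = 0.266875.
0.266875 < 0.32: the indirect benefit is less than the cost.

No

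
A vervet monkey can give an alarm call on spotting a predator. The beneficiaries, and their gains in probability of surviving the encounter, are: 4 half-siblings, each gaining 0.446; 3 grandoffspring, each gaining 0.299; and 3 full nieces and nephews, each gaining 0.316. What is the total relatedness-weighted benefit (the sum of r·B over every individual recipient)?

0.90725

r to a half-sibling = 0.25 (half-sibs share one parent — one path of length 2: r = (1/2)^2 = 1/4).
r to a grandoffspring = 1/4 (two parent–offspring links: r = (1/2)^2 = 1/4).
r to a full niece or nephew = 0.25 (full aunt/uncle↔niece/nephew: two paths of length 3 through the shared grandparent pair: r = 2·(1/2)^3 = 1/4).
Summing one r·B term per recipient: 4·0.25·0.446 + 3·0.25·0.299 + 3·0.25·0.316 = 0.90725.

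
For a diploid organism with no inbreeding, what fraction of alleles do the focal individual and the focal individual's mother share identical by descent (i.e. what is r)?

Each parent–offspring link contributes a factor of 1/2, and independent paths through distinct common ancestors add.
One parent–offspring link: r = (1/2)^1 = 1/2.

0.5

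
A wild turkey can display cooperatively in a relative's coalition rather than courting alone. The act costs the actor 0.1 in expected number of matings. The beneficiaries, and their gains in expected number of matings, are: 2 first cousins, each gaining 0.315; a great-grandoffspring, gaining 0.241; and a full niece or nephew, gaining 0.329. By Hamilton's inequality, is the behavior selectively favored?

Hamilton's rule: the trait is favored when the sum of r·B over every recipient exceeds the actor's cost C.
r to a first cousin = 1/8 (first cousins share one grandparent pair — two paths of length 4: r = 2·(1/2)^4 = 1/8).
r to a great-grandoffspring = 0.125 (three parent–offspring links: r = (1/2)^3 = 1/8).
r to a full niece or nephew = 0.25 (full aunt/uncle↔niece/nephew: two paths of length 3 through the shared grandparent pair: r = 2·(1/2)^3 = 1/4).
Summing one r·B term per recipient: 2·0.125·0.315 + 1·0.125·0.241 + 1·0.25·0.329 = 0.191125.
0.191125 > 0.1: the indirect benefit exceeds the cost.

Yes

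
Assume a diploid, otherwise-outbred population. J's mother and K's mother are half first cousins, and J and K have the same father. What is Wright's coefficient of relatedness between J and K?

0.265625

Independent pedigree routes through distinct common ancestors add.
J and K are related in two ways: half second cousins through their mothers (r = 1/64) and half-sibs through their shared father (r = 1/4).
r = 1/64 + 1/4 = 0.265625.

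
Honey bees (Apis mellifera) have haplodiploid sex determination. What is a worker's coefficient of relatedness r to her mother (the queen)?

0.5

One meiotic link between diploid queen and diploid daughter: r = 1/2.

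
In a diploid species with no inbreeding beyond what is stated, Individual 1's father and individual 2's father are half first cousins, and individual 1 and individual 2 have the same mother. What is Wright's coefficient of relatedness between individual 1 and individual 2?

0.265625

With two independent routes of shared ancestry, r is the sum of the two contributions.
Individual 1 and individual 2 are related in two ways: half second cousins through their fathers (r = 1/64) and half-sibs through their shared mother (r = 1/4).
r = 1/64 + 1/4 = 0.265625.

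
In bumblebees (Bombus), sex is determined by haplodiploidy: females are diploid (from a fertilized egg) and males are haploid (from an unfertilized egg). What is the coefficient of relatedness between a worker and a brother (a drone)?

0.25

Her haploid brother carries none of their father's genes and a random half of their mother's genome; that half matches the maternal half of her own genome with probability 1/2: r = 1/2 · 1/2 = 1/4.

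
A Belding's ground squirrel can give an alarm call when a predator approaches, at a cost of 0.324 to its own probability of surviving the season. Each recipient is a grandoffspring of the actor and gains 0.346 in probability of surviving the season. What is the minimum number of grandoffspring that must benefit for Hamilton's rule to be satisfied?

r to a grandoffspring = 1/4 (two parent–offspring links: r = (1/2)^2 = 1/4).
Hamilton's rule: n·r·B > C  ⇒  n > C/(r·B) = 0.324/(0.25·0.346) = 3.746.
The smallest integer exceeding 3.746 is 4.

4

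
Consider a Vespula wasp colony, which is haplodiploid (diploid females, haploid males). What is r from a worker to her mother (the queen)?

0.5

One meiotic link between diploid queen and diploid daughter: r = 1/2.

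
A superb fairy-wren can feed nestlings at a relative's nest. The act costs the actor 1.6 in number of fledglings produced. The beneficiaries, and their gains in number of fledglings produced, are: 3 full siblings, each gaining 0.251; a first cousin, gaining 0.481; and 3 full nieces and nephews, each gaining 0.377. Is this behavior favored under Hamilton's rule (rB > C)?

Hamilton's rule: the trait is favored when the sum of r·B over every recipient exceeds the actor's cost C.
r to a full sibling = 1/2 (full sibs share both parents — two paths of length 2: r = 2·(1/2)^2 = 1/2).
r to a first cousin = 1/8 (first cousins share one grandparent pair — two paths of length 4: r = 2·(1/2)^4 = 1/8).
r to a full niece or nephew = 1/4 (full aunt/uncle↔niece/nephew: two paths of length 3 through the shared grandparent pair: r = 2·(1/2)^3 = 1/4).
Summing one r·B term per recipient: 3·0.5·0.251 + 1·0.125·0.481 + 3·0.25·0.377 = 0.719375.
0.719375 < 1.6: the indirect benefit is less than the cost.

No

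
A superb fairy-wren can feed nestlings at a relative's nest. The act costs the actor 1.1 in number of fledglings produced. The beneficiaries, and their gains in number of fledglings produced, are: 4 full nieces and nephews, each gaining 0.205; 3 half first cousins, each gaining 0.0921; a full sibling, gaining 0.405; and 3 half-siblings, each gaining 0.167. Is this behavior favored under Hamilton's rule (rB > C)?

No

Hamilton's rule: the trait is favored when the sum of r·B over every recipient exceeds the actor's cost C.
r to a full niece or nephew = 1/4 (full aunt/uncle↔niece/nephew: two paths of length 3 through the shared grandparent pair: r = 2·(1/2)^3 = 1/4).
r to a half first cousin = 1/16 (half first cousins share one grandparent — one path of length 4: r = (1/2)^4 = 1/16).
r to a full sibling = 1/2 (full sibs share both parents — two paths of length 2: r = 2·(1/2)^2 = 1/2).
r to a half-sibling = 1/4 (half-sibs share one parent — one path of length 2: r = (1/2)^2 = 1/4).
Summing one r·B term per recipient: 4·0.25·0.205 + 3·0.0625·0.0921 + 1·0.5·0.405 + 3·0.25·0.167 = 0.55001875.
0.55001875 < 1.1: the indirect benefit is less than the cost.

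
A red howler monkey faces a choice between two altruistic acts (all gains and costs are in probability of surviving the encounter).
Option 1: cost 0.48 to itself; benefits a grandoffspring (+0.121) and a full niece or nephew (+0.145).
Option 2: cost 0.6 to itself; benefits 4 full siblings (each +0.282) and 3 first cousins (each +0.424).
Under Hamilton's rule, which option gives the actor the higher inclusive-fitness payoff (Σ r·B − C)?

Option 2

Option 1: r to a grandoffspring = 0.25.
Option 1: r to a full niece or nephew = 0.25.
Option 1: Σ r·B − C = (1·0.25·0.121 + 1·0.25·0.145) − 0.48 = -0.4135.
Option 2: r to a full sibling = 0.5.
Option 2: r to a first cousin = 0.125.
Option 2: Σ r·B − C = (4·0.5·0.282 + 3·0.125·0.424) − 0.6 = 0.123.
Option 2 has the higher net inclusive-fitness payoff.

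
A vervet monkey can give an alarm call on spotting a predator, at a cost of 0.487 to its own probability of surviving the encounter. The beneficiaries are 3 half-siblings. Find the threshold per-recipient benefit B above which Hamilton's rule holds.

r to a half-sibling = 1/4 (half-sibs share one parent — one path of length 2: r = (1/2)^2 = 1/4).
Hamilton's rule with n recipients of equal r: n·r·B > C, so B > C/(n·r) = 0.487/(3·0.25) = 0.6493.

0.6493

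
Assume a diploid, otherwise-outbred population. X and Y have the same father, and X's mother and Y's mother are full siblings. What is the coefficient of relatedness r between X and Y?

0.375

Wright's path rule: contributions from independent ancestry routes add.
X and Y are related in two ways: half-sibs through their shared father (r = 1/4) and first cousins through their mothers (r = 1/8).
r = 1/4 + 1/8 = 0.375.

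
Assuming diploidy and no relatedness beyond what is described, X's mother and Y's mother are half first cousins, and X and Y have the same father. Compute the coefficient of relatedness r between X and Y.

Relatedness sums over independent paths through distinct common ancestors.
X and Y are related in two ways: half second cousins through their mothers (r = 1/64) and half-sibs through their shared father (r = 1/4).
r = 1/64 + 1/4 = 17/64 = 0.265625.

0.265625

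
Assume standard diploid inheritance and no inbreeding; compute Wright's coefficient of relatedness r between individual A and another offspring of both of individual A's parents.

Each parent–offspring link contributes a factor of 1/2, and independent paths through distinct common ancestors add.
Full sibs share both parents — two paths of length 2: r = 2·(1/2)^2 = 1/2.

0.5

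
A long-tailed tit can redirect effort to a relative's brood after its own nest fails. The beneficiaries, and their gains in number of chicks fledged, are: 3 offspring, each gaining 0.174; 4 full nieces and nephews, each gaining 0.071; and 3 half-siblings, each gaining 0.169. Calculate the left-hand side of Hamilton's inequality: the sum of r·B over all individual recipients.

0.45875

r to an offspring = 0.5 (one parent–offspring link: r = (1/2)^1 = 1/2).
r to a full niece or nephew = 0.25 (full aunt/uncle↔niece/nephew: two paths of length 3 through the shared grandparent pair: r = 2·(1/2)^3 = 1/4).
r to a half-sibling = 1/4 (half-sibs share one parent — one path of length 2: r = (1/2)^2 = 1/4).
Summing one r·B term per recipient: 3·0.5·0.174 + 4·0.25·0.071 + 3·0.25·0.169 = 0.45875.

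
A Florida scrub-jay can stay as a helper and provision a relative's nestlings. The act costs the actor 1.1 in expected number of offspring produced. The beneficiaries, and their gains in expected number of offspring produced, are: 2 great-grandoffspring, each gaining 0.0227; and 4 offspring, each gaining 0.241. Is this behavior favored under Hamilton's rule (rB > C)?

Hamilton's rule: the trait is favored when the sum of r·B over every recipient exceeds the actor's cost C.
r to a great-grandoffspring = 1/8 (three parent–offspring links: r = (1/2)^3 = 1/8).
r to an offspring = 1/2 (one parent–offspring link: r = (1/2)^1 = 1/2).
Summing one r·B term per recipient: 2·0.125·0.0227 + 4·0.5·0.241 = 0.487675.
0.487675 < 1.1: the indirect benefit is less than the cost.

No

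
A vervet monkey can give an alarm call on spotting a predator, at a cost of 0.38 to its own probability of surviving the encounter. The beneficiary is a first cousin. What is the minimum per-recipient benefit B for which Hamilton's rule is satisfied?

3.04

r to a first cousin = 0.125 (first cousins share one grandparent pair — two paths of length 4: r = 2·(1/2)^4 = 1/8).
Hamilton's rule with n recipients of equal r: n·r·B > C, so B > C/(n·r) = 0.38/(1·0.125) = 3.04.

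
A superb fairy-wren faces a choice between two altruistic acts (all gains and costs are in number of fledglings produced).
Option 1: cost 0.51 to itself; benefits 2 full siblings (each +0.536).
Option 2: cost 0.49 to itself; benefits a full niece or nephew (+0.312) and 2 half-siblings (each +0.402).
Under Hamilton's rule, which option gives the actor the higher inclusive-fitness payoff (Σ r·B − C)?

Option 1: r to a full sibling = 0.5.
Option 1: Σ r·B − C = (2·0.5·0.536) − 0.51 = 0.026.
Option 2: r to a full niece or nephew = 0.25.
Option 2: r to a half-sibling = 0.25.
Option 2: Σ r·B − C = (1·0.25·0.312 + 2·0.25·0.402) − 0.49 = -0.211.
Option 1 has the higher net inclusive-fitness payoff.

Option 1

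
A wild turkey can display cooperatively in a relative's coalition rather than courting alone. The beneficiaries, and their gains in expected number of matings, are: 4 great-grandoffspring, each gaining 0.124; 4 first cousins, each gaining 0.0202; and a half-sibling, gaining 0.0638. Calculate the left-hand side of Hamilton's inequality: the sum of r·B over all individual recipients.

0.08805

r to a great-grandoffspring = 1/8 (three parent–offspring links: r = (1/2)^3 = 1/8).
r to a first cousin = 1/8 (first cousins share one grandparent pair — two paths of length 4: r = 2·(1/2)^4 = 1/8).
r to a half-sibling = 1/4 (half-sibs share one parent — one path of length 2: r = (1/2)^2 = 1/4).
Summing one r·B term per recipient: 4·0.125·0.124 + 4·0.125·0.0202 + 1·0.25·0.0638 = 0.08805.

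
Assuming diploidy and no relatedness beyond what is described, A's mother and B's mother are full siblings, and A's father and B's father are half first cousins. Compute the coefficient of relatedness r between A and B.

0.140625

Independent pedigree routes through distinct common ancestors add.
A and B are related in two ways: first cousins through their mothers (r = 1/8) and half second cousins through their fathers (r = 1/64).
r = 1/8 + 1/64 = 0.140625.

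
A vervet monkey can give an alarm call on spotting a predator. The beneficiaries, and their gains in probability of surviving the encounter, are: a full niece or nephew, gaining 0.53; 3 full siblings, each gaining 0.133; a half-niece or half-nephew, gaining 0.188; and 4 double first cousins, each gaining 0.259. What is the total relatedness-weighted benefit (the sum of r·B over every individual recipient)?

r to a full niece or nephew = 1/4 (full aunt/uncle↔niece/nephew: two paths of length 3 through the shared grandparent pair: r = 2·(1/2)^3 = 1/4).
r to a full sibling = 0.5 (full sibs share both parents — two paths of length 2: r = 2·(1/2)^2 = 1/2).
r to a half-niece or half-nephew = 0.125 (half-aunt/uncle↔niece/nephew: one path of length 3: r = (1/2)^3 = 1/8).
r to a double first cousin = 0.25 (double first cousins share both grandparent pairs — four paths of length 4: r = 4·(1/2)^4 = 1/4).
Summing one r·B term per recipient: 1·0.25·0.53 + 3·0.5·0.133 + 1·0.125·0.188 + 4·0.25·0.259 = 0.6145.

0.6145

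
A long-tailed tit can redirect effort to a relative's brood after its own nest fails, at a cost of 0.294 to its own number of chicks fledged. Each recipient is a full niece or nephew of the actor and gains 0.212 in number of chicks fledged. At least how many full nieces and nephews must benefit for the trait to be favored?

6

r to a full niece or nephew = 0.25 (full aunt/uncle↔niece/nephew: two paths of length 3 through the shared grandparent pair: r = 2·(1/2)^3 = 1/4).
Hamilton's rule: n·r·B > C  ⇒  n > C/(r·B) = 0.294/(0.25·0.212) = 5.547.
The smallest integer exceeding 5.547 is 6.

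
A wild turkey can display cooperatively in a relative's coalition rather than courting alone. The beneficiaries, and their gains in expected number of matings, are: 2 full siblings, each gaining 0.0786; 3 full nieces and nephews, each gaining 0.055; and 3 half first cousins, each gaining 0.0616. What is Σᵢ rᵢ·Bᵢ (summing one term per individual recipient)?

r to a full sibling = 1/2 (full sibs share both parents — two paths of length 2: r = 2·(1/2)^2 = 1/2).
r to a full niece or nephew = 0.25 (full aunt/uncle↔niece/nephew: two paths of length 3 through the shared grandparent pair: r = 2·(1/2)^3 = 1/4).
r to a half first cousin = 0.0625 (half first cousins share one grandparent — one path of length 4: r = (1/2)^4 = 1/16).
Summing one r·B term per recipient: 2·0.5·0.0786 + 3·0.25·0.055 + 3·0.0625·0.0616 = 0.1314.

0.1314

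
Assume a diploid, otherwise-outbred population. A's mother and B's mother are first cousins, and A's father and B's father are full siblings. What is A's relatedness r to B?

Relatedness sums over independent paths through distinct common ancestors.
A and B are related in two ways: second cousins through their mothers (r = 1/32) and first cousins through their fathers (r = 1/8).
r = 1/32 + 1/8 = 5/32 = 0.15625.

0.15625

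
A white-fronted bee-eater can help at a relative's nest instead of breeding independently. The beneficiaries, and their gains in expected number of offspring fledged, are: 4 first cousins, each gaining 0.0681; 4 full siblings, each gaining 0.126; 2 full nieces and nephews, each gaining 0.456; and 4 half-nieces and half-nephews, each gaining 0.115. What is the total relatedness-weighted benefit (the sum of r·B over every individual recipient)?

0.57155

r to a first cousin = 0.125 (first cousins share one grandparent pair — two paths of length 4: r = 2·(1/2)^4 = 1/8).
r to a full sibling = 1/2 (full sibs share both parents — two paths of length 2: r = 2·(1/2)^2 = 1/2).
r to a full niece or nephew = 0.25 (full aunt/uncle↔niece/nephew: two paths of length 3 through the shared grandparent pair: r = 2·(1/2)^3 = 1/4).
r to a half-niece or half-nephew = 1/8 (half-aunt/uncle↔niece/nephew: one path of length 3: r = (1/2)^3 = 1/8).
Summing one r·B term per recipient: 4·0.125·0.0681 + 4·0.5·0.126 + 2·0.25·0.456 + 4·0.125·0.115 = 0.57155.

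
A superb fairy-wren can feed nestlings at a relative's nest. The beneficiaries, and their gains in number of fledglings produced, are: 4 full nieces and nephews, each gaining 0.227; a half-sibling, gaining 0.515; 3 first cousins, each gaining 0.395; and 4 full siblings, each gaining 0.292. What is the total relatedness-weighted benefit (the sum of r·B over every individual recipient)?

r to a full niece or nephew = 1/4 (full aunt/uncle↔niece/nephew: two paths of length 3 through the shared grandparent pair: r = 2·(1/2)^3 = 1/4).
r to a half-sibling = 1/4 (half-sibs share one parent — one path of length 2: r = (1/2)^2 = 1/4).
r to a first cousin = 1/8 (first cousins share one grandparent pair — two paths of length 4: r = 2·(1/2)^4 = 1/8).
r to a full sibling = 1/2 (full sibs share both parents — two paths of length 2: r = 2·(1/2)^2 = 1/2).
Summing one r·B term per recipient: 4·0.25·0.227 + 1·0.25·0.515 + 3·0.125·0.395 + 4·0.5·0.292 = 1.087875.

1.087875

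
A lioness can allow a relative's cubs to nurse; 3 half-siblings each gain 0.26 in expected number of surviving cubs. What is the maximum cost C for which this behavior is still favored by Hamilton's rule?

0.195

r to a half-sibling = 1/4 (half-sibs share one parent — one path of length 2: r = (1/2)^2 = 1/4).
Hamilton's rule: n·r·B > C, so the trait is favored while C < n·r·B = 3·0.25·0.26 = 0.195.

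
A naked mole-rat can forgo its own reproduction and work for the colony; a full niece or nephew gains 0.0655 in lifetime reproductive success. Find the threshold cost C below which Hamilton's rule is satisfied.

r to a full niece or nephew = 0.25 (full aunt/uncle↔niece/nephew: two paths of length 3 through the shared grandparent pair: r = 2·(1/2)^3 = 1/4).
Hamilton's rule: n·r·B > C, so the trait is favored while C < n·r·B = 1·0.25·0.0655 = 0.016375.

0.016375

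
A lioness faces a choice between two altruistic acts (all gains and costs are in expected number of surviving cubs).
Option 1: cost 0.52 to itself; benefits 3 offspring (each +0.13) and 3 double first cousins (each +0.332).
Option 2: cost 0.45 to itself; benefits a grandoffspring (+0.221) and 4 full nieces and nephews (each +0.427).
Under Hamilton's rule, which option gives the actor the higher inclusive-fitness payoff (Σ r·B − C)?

Option 2

Option 1: r to an offspring = 0.5.
Option 1: r to a double first cousin = 0.25.
Option 1: Σ r·B − C = (3·0.5·0.13 + 3·0.25·0.332) − 0.52 = -0.076.
Option 2: r to a grandoffspring = 0.25.
Option 2: r to a full niece or nephew = 0.25.
Option 2: Σ r·B − C = (1·0.25·0.221 + 4·0.25·0.427) − 0.45 = 0.03225.
Option 2 has the higher net inclusive-fitness payoff.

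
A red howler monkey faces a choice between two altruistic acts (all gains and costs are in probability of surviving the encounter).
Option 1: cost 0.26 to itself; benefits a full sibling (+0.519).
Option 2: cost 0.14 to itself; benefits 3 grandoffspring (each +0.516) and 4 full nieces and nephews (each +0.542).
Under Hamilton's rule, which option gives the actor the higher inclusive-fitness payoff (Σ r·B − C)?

Option 1: r to a full sibling = 0.5.
Option 1: Σ r·B − C = (1·0.5·0.519) − 0.26 = -0.0005.
Option 2: r to a grandoffspring = 0.25.
Option 2: r to a full niece or nephew = 0.25.
Option 2: Σ r·B − C = (3·0.25·0.516 + 4·0.25·0.542) − 0.14 = 0.789.
Option 2 has the higher net inclusive-fitness payoff.

Option 2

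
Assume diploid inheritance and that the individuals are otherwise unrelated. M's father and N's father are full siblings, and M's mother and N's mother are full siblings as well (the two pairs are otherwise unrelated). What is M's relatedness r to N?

Relatedness sums over independent paths through distinct common ancestors.
M and N are related in two ways: first cousins through their fathers (r = 1/8) and first cousins through their mothers (r = 1/8) — i.e. double first cousins.
r = 1/8 + 1/8 = 0.25.

0.25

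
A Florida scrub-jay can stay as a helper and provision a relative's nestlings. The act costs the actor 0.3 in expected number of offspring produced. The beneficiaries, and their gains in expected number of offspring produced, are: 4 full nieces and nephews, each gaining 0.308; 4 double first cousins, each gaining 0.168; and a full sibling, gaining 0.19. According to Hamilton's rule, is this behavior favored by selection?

Hamilton's rule: the trait is favored when the sum of r·B over every recipient exceeds the actor's cost C.
r to a full niece or nephew = 0.25 (full aunt/uncle↔niece/nephew: two paths of length 3 through the shared grandparent pair: r = 2·(1/2)^3 = 1/4).
r to a double first cousin = 0.25 (double first cousins share both grandparent pairs — four paths of length 4: r = 4·(1/2)^4 = 1/4).
r to a full sibling = 0.5 (full sibs share both parents — two paths of length 2: r = 2·(1/2)^2 = 1/2).
Summing one r·B term per recipient: 4·0.25·0.308 + 4·0.25·0.168 + 1·0.5·0.19 = 0.571.
0.571 > 0.3: the indirect benefit exceeds the cost.

Yes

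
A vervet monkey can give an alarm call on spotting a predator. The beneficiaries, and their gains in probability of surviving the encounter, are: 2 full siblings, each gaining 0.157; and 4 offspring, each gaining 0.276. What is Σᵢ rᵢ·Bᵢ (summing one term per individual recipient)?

0.709

r to a full sibling = 0.5 (full sibs share both parents — two paths of length 2: r = 2·(1/2)^2 = 1/2).
r to an offspring = 0.5 (one parent–offspring link: r = (1/2)^1 = 1/2).
Summing one r·B term per recipient: 2·0.5·0.157 + 4·0.5·0.276 = 0.709.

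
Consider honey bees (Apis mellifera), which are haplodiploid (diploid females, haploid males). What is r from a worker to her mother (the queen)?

One meiotic link between diploid queen and diploid daughter: r = 1/2.

0.5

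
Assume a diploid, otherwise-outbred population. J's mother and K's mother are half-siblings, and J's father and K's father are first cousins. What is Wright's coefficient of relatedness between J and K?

With two independent routes of shared ancestry, r is the sum of the two contributions.
J and K are related in two ways: half first cousins through their mothers (r = 1/16) and second cousins through their fathers (r = 1/32).
r = 1/16 + 1/32 = 3/32 = 0.09375.

0.09375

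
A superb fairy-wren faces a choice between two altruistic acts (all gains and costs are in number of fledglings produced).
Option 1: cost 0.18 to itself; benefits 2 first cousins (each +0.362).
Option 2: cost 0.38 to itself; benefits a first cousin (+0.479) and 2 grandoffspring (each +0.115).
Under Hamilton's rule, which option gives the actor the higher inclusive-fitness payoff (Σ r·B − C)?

Option 1

Option 1: r to a first cousin = 0.125.
Option 1: Σ r·B − C = (2·0.125·0.362) − 0.18 = -0.0895.
Option 2: r to a first cousin = 0.125.
Option 2: r to a grandoffspring = 0.25.
Option 2: Σ r·B − C = (1·0.125·0.479 + 2·0.25·0.115) − 0.38 = -0.262625.
Option 1 has the higher net inclusive-fitness payoff.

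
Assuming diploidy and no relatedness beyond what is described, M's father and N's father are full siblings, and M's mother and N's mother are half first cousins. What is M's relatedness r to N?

Independent pedigree routes through distinct common ancestors add.
M and N are related in two ways: first cousins through their fathers (r = 1/8) and half second cousins through their mothers (r = 1/64).
r = 1/8 + 1/64 = 9/64 = 0.140625.

0.140625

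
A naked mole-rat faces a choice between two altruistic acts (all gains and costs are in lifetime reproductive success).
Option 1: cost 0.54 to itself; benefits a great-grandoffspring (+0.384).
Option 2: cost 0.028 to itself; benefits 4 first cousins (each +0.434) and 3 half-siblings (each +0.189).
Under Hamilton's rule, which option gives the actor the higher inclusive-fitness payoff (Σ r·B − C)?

Option 2

Option 1: r to a great-grandoffspring = 0.125.
Option 1: Σ r·B − C = (1·0.125·0.384) − 0.54 = -0.492.
Option 2: r to a first cousin = 0.125.
Option 2: r to a half-sibling = 0.25.
Option 2: Σ r·B − C = (4·0.125·0.434 + 3·0.25·0.189) − 0.028 = 0.33075.
Option 2 has the higher net inclusive-fitness payoff.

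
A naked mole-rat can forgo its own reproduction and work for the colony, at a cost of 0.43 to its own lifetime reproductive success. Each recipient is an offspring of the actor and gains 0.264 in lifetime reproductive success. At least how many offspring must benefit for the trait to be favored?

r to an offspring = 1/2 (one parent–offspring link: r = (1/2)^1 = 1/2).
Hamilton's rule: n·r·B > C  ⇒  n > C/(r·B) = 0.43/(0.5·0.264) = 3.258.
The smallest integer exceeding 3.258 is 4.

4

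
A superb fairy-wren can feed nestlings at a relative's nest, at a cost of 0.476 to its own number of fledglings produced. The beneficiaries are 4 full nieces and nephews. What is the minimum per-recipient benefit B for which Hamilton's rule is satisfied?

0.476

r to a full niece or nephew = 0.25 (full aunt/uncle↔niece/nephew: two paths of length 3 through the shared grandparent pair: r = 2·(1/2)^3 = 1/4).
Hamilton's rule with n recipients of equal r: n·r·B > C, so B > C/(n·r) = 0.476/(4·0.25) = 0.476.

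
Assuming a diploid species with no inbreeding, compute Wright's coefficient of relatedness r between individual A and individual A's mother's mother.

Each parent–offspring link contributes a factor of 1/2, and independent paths through distinct common ancestors add.
Two parent–offspring links: r = (1/2)^2 = 1/4.

0.25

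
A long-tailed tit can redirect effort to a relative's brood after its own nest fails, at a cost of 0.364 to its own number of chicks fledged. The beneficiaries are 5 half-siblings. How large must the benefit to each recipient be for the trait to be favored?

0.2912

r to a half-sibling = 0.25 (half-sibs share one parent — one path of length 2: r = (1/2)^2 = 1/4).
Hamilton's rule with n recipients of equal r: n·r·B > C, so B > C/(n·r) = 0.364/(5·0.25) = 0.2912.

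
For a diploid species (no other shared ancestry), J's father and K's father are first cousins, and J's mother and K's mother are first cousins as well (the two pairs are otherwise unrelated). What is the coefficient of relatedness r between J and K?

Relatedness sums over independent paths through distinct common ancestors.
J and K are related in two ways: second cousins through their fathers (r = 1/32) and second cousins through their mothers (r = 1/32).
r = 1/32 + 1/32 = 1/16 = 0.0625.

0.0625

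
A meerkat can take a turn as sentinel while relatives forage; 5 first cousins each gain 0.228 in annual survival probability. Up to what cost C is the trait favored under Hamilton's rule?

0.1425

r to a first cousin = 1/8 (first cousins share one grandparent pair — two paths of length 4: r = 2·(1/2)^4 = 1/8).
Hamilton's rule: n·r·B > C, so the trait is favored while C < n·r·B = 5·0.125·0.228 = 0.1425.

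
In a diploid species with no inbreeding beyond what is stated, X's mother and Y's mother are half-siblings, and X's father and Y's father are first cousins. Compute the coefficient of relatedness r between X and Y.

0.09375

Relatedness sums over independent paths through distinct common ancestors.
X and Y are related in two ways: half first cousins through their mothers (r = 1/16) and second cousins through their fathers (r = 1/32).
r = 1/16 + 1/32 = 3/32 = 0.09375.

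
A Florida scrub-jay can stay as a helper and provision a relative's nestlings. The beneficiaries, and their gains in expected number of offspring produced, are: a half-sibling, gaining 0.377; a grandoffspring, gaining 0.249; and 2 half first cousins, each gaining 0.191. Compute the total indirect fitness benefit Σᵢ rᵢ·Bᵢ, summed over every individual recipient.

r to a half-sibling = 1/4 (half-sibs share one parent — one path of length 2: r = (1/2)^2 = 1/4).
r to a grandoffspring = 1/4 (two parent–offspring links: r = (1/2)^2 = 1/4).
r to a half first cousin = 1/16 (half first cousins share one grandparent — one path of length 4: r = (1/2)^4 = 1/16).
Summing one r·B term per recipient: 1·0.25·0.377 + 1·0.25·0.249 + 2·0.0625·0.191 = 0.180375.

0.180375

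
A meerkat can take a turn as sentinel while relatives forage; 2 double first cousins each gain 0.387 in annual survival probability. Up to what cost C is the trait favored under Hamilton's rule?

0.1935

r to a double first cousin = 0.25 (double first cousins share both grandparent pairs — four paths of length 4: r = 4·(1/2)^4 = 1/4).
Hamilton's rule: n·r·B > C, so the trait is favored while C < n·r·B = 2·0.25·0.387 = 0.1935.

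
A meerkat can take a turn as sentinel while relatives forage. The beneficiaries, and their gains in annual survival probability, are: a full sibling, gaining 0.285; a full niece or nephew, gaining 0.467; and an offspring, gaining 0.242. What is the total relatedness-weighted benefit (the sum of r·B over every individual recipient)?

r to a full sibling = 0.5 (full sibs share both parents — two paths of length 2: r = 2·(1/2)^2 = 1/2).
r to a full niece or nephew = 0.25 (full aunt/uncle↔niece/nephew: two paths of length 3 through the shared grandparent pair: r = 2·(1/2)^3 = 1/4).
r to an offspring = 0.5 (one parent–offspring link: r = (1/2)^1 = 1/2).
Summing one r·B term per recipient: 1·0.5·0.285 + 1·0.25·0.467 + 1·0.5·0.242 = 0.38025.

0.38025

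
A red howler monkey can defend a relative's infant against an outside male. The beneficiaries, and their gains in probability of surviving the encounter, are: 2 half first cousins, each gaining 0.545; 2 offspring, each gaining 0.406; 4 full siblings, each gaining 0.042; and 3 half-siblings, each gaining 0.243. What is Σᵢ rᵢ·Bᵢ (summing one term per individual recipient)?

0.740375

r to a half first cousin = 0.0625 (half first cousins share one grandparent — one path of length 4: r = (1/2)^4 = 1/16).
r to an offspring = 1/2 (one parent–offspring link: r = (1/2)^1 = 1/2).
r to a full sibling = 1/2 (full sibs share both parents — two paths of length 2: r = 2·(1/2)^2 = 1/2).
r to a half-sibling = 1/4 (half-sibs share one parent — one path of length 2: r = (1/2)^2 = 1/4).
Summing one r·B term per recipient: 2·0.0625·0.545 + 2·0.5·0.406 + 4·0.5·0.042 + 3·0.25·0.243 = 0.740375.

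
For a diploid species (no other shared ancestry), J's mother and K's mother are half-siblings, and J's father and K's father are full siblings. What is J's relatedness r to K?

With two independent routes of shared ancestry, r is the sum of the two contributions.
J and K are related in two ways: half first cousins through their mothers (r = 1/16) and first cousins through their fathers (r = 1/8).
r = 1/16 + 1/8 = 0.1875.

0.1875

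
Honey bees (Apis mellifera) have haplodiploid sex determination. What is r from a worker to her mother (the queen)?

0.5

One meiotic link between diploid queen and diploid daughter: r = 1/2.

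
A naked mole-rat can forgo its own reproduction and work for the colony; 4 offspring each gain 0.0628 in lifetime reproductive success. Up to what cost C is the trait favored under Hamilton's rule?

r to an offspring = 0.5 (one parent–offspring link: r = (1/2)^1 = 1/2).
Hamilton's rule: n·r·B > C, so the trait is favored while C < n·r·B = 4·0.5·0.0628 = 0.1256.

0.1256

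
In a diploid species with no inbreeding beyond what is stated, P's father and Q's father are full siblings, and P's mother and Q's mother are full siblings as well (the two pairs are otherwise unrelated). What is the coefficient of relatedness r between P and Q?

0.25

Independent pedigree routes through distinct common ancestors add.
P and Q are related in two ways: first cousins through their fathers (r = 1/8) and first cousins through their mothers (r = 1/8) — i.e. double first cousins.
r = 1/8 + 1/8 = 0.25.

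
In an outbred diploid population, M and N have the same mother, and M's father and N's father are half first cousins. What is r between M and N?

0.265625

Wright's path rule: contributions from independent ancestry routes add.
M and N are related in two ways: half-sibs through their shared mother (r = 1/4) and half second cousins through their fathers (r = 1/64).
r = 1/4 + 1/64 = 17/64 = 0.265625.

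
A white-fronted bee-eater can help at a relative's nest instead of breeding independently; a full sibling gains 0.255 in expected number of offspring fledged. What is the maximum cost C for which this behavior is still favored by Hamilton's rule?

r to a full sibling = 0.5 (full sibs share both parents — two paths of length 2: r = 2·(1/2)^2 = 1/2).
Hamilton's rule: n·r·B > C, so the trait is favored while C < n·r·B = 1·0.5·0.255 = 0.1275.

0.1275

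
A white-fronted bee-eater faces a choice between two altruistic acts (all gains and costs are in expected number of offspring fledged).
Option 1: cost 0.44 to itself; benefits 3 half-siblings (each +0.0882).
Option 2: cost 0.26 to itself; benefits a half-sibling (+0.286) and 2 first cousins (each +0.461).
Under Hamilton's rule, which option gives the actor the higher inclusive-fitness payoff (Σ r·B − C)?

Option 1: r to a half-sibling = 0.25.
Option 1: Σ r·B − C = (3·0.25·0.0882) − 0.44 = -0.37385.
Option 2: r to a half-sibling = 0.25.
Option 2: r to a first cousin = 0.125.
Option 2: Σ r·B − C = (1·0.25·0.286 + 2·0.125·0.461) − 0.26 = -0.07325.
Option 2 has the higher net inclusive-fitness payoff.

Option 2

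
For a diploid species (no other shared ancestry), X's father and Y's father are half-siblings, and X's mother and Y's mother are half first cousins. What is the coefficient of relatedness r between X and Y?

Relatedness sums over independent paths through distinct common ancestors.
X and Y are related in two ways: half first cousins through their fathers (r = 1/16) and half second cousins through their mothers (r = 1/64).
r = 1/16 + 1/64 = 0.078125.

0.078125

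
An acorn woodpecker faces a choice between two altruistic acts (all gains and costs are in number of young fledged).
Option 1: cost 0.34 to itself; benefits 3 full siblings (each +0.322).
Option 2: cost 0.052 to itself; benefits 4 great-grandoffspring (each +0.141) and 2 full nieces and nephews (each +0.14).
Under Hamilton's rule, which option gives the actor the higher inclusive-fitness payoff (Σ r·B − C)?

Option 1

Option 1: r to a full sibling = 0.5.
Option 1: Σ r·B − C = (3·0.5·0.322) − 0.34 = 0.143.
Option 2: r to a great-grandoffspring = 0.125.
Option 2: r to a full niece or nephew = 0.25.
Option 2: Σ r·B − C = (4·0.125·0.141 + 2·0.25·0.14) − 0.052 = 0.0885.
Option 1 has the higher net inclusive-fitness payoff.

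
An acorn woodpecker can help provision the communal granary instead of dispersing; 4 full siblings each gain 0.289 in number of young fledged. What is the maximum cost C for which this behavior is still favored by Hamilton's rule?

r to a full sibling = 1/2 (full sibs share both parents — two paths of length 2: r = 2·(1/2)^2 = 1/2).
Hamilton's rule: n·r·B > C, so the trait is favored while C < n·r·B = 4·0.5·0.289 = 0.578.

0.578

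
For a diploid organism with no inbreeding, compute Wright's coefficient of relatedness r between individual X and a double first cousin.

Double first cousins share both grandparent pairs — four paths of length 4: r = 4·(1/2)^4 = 1/4.

0.25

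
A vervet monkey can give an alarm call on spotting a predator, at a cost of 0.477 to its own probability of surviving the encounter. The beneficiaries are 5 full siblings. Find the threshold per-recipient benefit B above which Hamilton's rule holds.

r to a full sibling = 1/2 (full sibs share both parents — two paths of length 2: r = 2·(1/2)^2 = 1/2).
Hamilton's rule with n recipients of equal r: n·r·B > C, so B > C/(n·r) = 0.477/(5·0.5) = 0.1908.

0.1908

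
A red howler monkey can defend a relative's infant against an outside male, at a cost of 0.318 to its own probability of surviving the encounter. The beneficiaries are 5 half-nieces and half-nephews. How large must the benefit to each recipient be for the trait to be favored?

0.5088

r to a half-niece or half-nephew = 0.125 (half-aunt/uncle↔niece/nephew: one path of length 3: r = (1/2)^3 = 1/8).
Hamilton's rule with n recipients of equal r: n·r·B > C, so B > C/(n·r) = 0.318/(5·0.125) = 0.5088.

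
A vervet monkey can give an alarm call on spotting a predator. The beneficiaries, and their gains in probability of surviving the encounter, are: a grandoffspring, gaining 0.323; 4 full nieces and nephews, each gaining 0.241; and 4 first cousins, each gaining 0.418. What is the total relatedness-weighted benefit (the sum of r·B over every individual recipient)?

r to a grandoffspring = 0.25 (two parent–offspring links: r = (1/2)^2 = 1/4).
r to a full niece or nephew = 0.25 (full aunt/uncle↔niece/nephew: two paths of length 3 through the shared grandparent pair: r = 2·(1/2)^3 = 1/4).
r to a first cousin = 1/8 (first cousins share one grandparent pair — two paths of length 4: r = 2·(1/2)^4 = 1/8).
Summing one r·B term per recipient: 1·0.25·0.323 + 4·0.25·0.241 + 4·0.125·0.418 = 0.53075.

0.53075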